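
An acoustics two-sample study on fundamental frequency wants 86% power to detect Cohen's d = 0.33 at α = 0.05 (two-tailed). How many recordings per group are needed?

z_{α/2} = 1.96, z_β = Φ⁻¹(0.86) = 1.08. For small effect (d = 0.33): n per group = 2(z_{α/2} + z_β)²/d² = 2(1.96 + 1.08)²/0.33² = 169.7 → 170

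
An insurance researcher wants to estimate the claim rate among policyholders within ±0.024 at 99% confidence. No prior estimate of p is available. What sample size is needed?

Conservative approach: use p = 0.5 (maximizes p(1-p) = 0.25). n = z²(0.25)/E² = 2.576²×0.25/0.024² = 2880.1 → n = 2881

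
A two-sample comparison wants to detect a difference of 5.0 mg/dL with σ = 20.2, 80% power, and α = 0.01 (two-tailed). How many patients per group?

n per group = 2(z_α/2 + z_β)²σ²/d² = 2×(2.576 + 0.84)²×20.2²/5.0² = 380.9 → n = 381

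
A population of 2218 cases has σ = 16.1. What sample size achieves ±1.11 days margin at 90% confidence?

Without FPC: n₀ = (1.645×16.1/1.11)² = 569.295. With FPC: n = n₀N/(n₀+N-1) = 453.2 → n = 454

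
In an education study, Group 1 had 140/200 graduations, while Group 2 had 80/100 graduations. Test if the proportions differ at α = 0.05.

p̂₁ = 0.7, p̂₂ = 0.8, pooled p̂ = 0.733. z = -1.846. Critical: ±1.96. Fail to reject H₀.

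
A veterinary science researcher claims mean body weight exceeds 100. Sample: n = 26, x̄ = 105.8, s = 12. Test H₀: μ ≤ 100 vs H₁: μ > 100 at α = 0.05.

t = (105.8 - 100)/(12/√26) = 2.465, df = 25. Critical t = 1.708. Reject H₀.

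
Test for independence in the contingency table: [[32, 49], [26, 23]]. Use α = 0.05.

χ² = 2.27. df = 1, critical = 3.841. Fail to reject H₀. No evidence of dependence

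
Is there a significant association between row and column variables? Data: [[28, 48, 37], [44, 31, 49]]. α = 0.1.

χ² = 8.396. df = 2, critical = 4.605. Reject H₀. Variables are dependent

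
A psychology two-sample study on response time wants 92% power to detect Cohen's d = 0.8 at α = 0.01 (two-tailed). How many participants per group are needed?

z_{α/2} = 2.576, z_β = Φ⁻¹(0.92) = 1.405. For large effect (d = 0.8): n per group = 2(z_{α/2} + z_β)²/d² = 2(2.576 + 1.405)²/0.8² = 49.5 → 50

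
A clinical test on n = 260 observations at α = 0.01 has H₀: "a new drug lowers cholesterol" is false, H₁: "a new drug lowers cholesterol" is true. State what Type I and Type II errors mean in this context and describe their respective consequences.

Type I (false positive): concluding that a new drug lowers cholesterol when it is not — approving an ineffective drug — patients take a useless medication and may skip effective alternatives. Type II (false negative): failing to conclude that a new drug lowers cholesterol when it is — shelving an effective drug — patients miss out on a treatment that would have helped. Which is costlier depends on domain priorities and is a judgement call rather than a statistical fact.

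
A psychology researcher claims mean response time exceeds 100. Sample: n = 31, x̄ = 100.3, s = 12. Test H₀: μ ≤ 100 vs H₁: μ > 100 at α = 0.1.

t = (100.3 - 100)/(12/√31) = 0.139, df = 30. Critical t = 1.31. Fail to reject H₀.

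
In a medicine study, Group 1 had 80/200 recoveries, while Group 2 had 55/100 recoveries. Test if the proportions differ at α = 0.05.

p̂₁ = 0.4, p̂₂ = 0.55, pooled p̂ = 0.45. z = -2.462. Critical: ±1.96. Reject H₀.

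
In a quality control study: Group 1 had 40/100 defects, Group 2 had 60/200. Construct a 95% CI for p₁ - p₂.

p̂₁ = 0.4, p̂₂ = 0.3. Difference = 0.1. CI = (-0.015, 0.215)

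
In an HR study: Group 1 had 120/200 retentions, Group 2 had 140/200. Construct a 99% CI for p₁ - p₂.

p̂₁ = 0.6, p̂₂ = 0.7. Difference = -0.1. CI = (-0.222, 0.022)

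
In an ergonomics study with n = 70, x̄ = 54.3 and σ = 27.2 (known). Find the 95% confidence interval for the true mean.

CI = x̄ ± z*(σ/√n) = 54.3 ± 1.96(27.2/√70) = 54.3 ± 6.37 = (47.93, 60.67)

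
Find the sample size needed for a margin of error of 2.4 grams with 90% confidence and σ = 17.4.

n = (z*σ/E)² = (1.645×17.4/2.4)² = 142.2 → n = 143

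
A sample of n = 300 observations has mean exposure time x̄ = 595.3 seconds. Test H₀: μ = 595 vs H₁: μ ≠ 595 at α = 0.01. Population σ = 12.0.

z = (x̄ - μ₀)/(σ/√n) = (595.3 - 595)/(12.0/√300) = 0.433. Critical value: ±2.576. Since |0.433| ≤ 2.576, Fail to reject H₀.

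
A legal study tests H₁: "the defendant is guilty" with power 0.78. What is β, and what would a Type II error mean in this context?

β = 1 - power = 1 - 0.78 = 0.22. A Type II error is failing to reject H₀ when H₀ is false (false negative) — here, failing to conclude that the defendant is guilty when in fact it is true. Consequence: acquitting a guilty person.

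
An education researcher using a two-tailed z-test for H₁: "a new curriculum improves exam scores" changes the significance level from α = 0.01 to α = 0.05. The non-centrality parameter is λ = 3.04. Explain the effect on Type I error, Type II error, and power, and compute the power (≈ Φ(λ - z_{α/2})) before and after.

Increasing α from 0.01 to 0.05:
• Type I error rate increases (α is the Type I rate by definition).
• Critical value moves from z_{α/2} = 2.576 to 1.96, so power = Φ(λ - z_{α/2}) goes from Φ(3.04 - 2.576) = 0.679 to Φ(3.04 - 1.96) = 0.86.
• Type II error rate β = 1 - power therefore decreases (0.321 → 0.14).
Appropriate when false negatives are costly — here, keeping the old curriculum when the new one would have helped students.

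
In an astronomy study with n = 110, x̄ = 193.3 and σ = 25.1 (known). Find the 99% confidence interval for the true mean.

CI = x̄ ± z*(σ/√n) = 193.3 ± 2.576(25.1/√110) = 193.3 ± 6.16 = (187.14, 199.46)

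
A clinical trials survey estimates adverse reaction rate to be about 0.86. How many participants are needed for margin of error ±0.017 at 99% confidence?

n = z²p(1-p)/E² = 2.576²×0.86×0.14/0.017² = 2764.5 → n = 2765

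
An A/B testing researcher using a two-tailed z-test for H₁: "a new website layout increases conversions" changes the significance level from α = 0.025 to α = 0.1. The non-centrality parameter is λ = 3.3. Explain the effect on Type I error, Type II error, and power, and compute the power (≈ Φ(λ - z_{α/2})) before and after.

Increasing α from 0.025 to 0.1:
• Type I error rate increases (α is the Type I rate by definition).
• Critical value moves from z_{α/2} = 2.241 to 1.645, so power = Φ(λ - z_{α/2}) goes from Φ(3.3 - 2.241) = 0.855 to Φ(3.3 - 1.645) = 0.951.
• Type II error rate β = 1 - power therefore decreases (0.145 → 0.049).
Appropriate when false negatives are costly — here, discarding a layout that would have improved conversions — lost revenue.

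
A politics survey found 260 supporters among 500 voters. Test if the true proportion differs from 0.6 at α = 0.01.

p̂ = 0.52, p₀ = 0.6. z = (p̂ - p₀)/√(p₀(1-p₀)/n) = -3.651. Critical: ±2.576. Reject H₀.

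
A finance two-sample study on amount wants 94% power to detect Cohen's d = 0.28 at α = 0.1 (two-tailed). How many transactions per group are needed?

z_{α/2} = 1.645, z_β = Φ⁻¹(0.94) = 1.555. For small effect (d = 0.28): n per group = 2(z_{α/2} + z_β)²/d² = 2(1.645 + 1.555)²/0.28² = 261.2 → 262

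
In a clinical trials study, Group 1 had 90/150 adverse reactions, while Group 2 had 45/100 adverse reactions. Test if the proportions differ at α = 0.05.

p̂₁ = 0.6, p̂₂ = 0.45, pooled p̂ = 0.54. z = 2.331. Critical: ±1.96. Reject H₀.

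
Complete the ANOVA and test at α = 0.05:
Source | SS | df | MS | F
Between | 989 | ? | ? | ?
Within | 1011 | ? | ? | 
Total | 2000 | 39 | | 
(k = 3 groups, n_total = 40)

df_between = 2, df_within = 37. MS_between = 494.5, MS_within = 27.32. F = 18.097, F_crit ≈ 3.252. Reject H₀.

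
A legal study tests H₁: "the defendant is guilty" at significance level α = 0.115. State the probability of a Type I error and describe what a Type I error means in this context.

P(Type I error) = α = 0.115. A Type I error is rejecting H₀ when H₀ is actually true (false positive) — here, concluding that the defendant is guilty when in fact this is not the case. Consequence: convicting an innocent person.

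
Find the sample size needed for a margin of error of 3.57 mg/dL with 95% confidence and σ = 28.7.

n = (z*σ/E)² = (1.96×28.7/3.57)² = 248.3 → n = 249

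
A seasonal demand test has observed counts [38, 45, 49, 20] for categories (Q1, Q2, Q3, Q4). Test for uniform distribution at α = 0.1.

Expected = 38 each. χ² = Σ(O-E)²/E = 13.0. df = 3, critical value = 6.251. Reject H₀.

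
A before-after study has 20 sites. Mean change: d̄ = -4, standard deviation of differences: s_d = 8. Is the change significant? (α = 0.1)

t = d̄/(s_d/√n) = -4/(8/√20) = -2.236. df = 19, critical t = ±1.729. Reject H₀.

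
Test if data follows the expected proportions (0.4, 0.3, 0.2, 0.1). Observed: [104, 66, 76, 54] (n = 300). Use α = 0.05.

Expected: [120.0, 90.0, 60.0, 30.0]. χ² = 32.0. df = 3, critical = 7.815. Reject H₀.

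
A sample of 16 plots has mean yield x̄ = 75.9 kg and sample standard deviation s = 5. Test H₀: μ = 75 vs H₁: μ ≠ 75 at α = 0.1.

t = (x̄ - μ₀)/(s/√n) = (75.9 - 75)/(5/√16) = 0.72. df = 15, critical t = ±1.753. Fail to reject H₀.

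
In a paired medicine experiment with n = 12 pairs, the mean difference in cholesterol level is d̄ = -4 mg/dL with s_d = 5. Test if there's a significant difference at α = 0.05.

t = d̄/(s_d/√n) = -4/(5/√12) = -2.771. df = 11, critical t = ±2.201. Reject H₀.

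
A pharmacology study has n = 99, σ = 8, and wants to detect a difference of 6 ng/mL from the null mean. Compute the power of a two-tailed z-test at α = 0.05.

SE = σ/√n = 8/√99 = 0.804. Non-centrality λ = d/SE = 6/0.804 = 7.462. Power ≈ Φ(λ - z_{α/2}) = Φ(7.462 - 1.96) = Φ(5.502) = 1.0.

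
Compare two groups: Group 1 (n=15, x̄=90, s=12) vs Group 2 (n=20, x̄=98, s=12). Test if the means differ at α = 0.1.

Pooled sp = 12.0. t = -1.952, df = 33. Critical t = ±1.692. Reject H₀.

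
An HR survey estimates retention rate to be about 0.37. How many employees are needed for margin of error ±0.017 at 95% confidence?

n = z²p(1-p)/E² = 1.96²×0.37×0.63/0.017² = 3098.5 → n = 3099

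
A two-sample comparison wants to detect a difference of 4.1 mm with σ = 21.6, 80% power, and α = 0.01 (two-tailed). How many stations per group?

n per group = 2(z_α/2 + z_β)²σ²/d² = 2×(2.576 + 0.84)²×21.6²/4.1² = 647.7 → n = 648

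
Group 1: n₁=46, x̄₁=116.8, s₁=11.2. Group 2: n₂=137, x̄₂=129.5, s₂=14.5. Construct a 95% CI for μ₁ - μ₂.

Difference = -12.7. SE = √(11.2²/46 + 14.5²/137) = 2.064. CI = (-16.75, -8.65)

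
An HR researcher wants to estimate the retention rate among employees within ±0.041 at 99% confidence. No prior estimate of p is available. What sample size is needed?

Conservative approach: use p = 0.5 (maximizes p(1-p) = 0.25). n = z²(0.25)/E² = 2.576²×0.25/0.041² = 986.9 → n = 987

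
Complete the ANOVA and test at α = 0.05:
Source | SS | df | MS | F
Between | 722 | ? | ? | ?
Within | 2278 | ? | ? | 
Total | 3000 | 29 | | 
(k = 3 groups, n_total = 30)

df_between = 2, df_within = 27. MS_between = 361.0, MS_within = 84.37. F = 4.279, F_crit ≈ 3.354. Reject H₀.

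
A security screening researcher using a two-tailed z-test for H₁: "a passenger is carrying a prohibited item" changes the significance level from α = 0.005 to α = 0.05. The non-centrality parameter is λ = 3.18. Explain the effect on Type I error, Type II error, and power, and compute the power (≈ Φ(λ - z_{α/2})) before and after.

Increasing α from 0.005 to 0.05:
• Type I error rate increases (α is the Type I rate by definition).
• Critical value moves from z_{α/2} = 2.807 to 1.96, so power = Φ(λ - z_{α/2}) goes from Φ(3.18 - 2.807) = 0.645 to Φ(3.18 - 1.96) = 0.889.
• Type II error rate β = 1 - power therefore decreases (0.355 → 0.111).
Appropriate when false negatives are costly — here, letting a prohibited item through — security breach.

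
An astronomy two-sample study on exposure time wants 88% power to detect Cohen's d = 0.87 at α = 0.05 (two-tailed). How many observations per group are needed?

z_{α/2} = 1.96, z_β = Φ⁻¹(0.88) = 1.175. For large effect (d = 0.87): n per group = 2(z_{α/2} + z_β)²/d² = 2(1.96 + 1.175)²/0.87² = 26.0 → 26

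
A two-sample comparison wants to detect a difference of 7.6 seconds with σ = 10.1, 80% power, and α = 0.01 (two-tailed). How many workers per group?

n per group = 2(z_α/2 + z_β)²σ²/d² = 2×(2.576 + 0.84)²×10.1²/7.6² = 41.2 → n = 42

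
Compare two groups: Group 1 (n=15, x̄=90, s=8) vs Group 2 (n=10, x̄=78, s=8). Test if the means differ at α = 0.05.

Pooled sp = 8.0. t = 3.674, df = 23. Critical t = ±2.069. Reject H₀.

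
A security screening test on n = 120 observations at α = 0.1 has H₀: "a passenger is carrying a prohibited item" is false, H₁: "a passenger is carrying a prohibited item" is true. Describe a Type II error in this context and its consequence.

Type II error: failing to reject H₀ when it is false — concluding that a passenger is carrying a prohibited item is not supported when in fact it is. Consequence: letting a prohibited item through — security breach.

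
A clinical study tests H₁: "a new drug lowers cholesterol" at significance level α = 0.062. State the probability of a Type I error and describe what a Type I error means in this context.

P(Type I error) = α = 0.062. A Type I error is rejecting H₀ when H₀ is actually true (false positive) — here, concluding that a new drug lowers cholesterol when in fact this is not the case. Consequence: approving an ineffective drug — patients take a useless medication and may skip effective alternatives.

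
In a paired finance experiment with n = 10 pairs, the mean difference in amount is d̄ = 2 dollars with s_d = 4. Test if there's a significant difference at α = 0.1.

t = d̄/(s_d/√n) = 2/(4/√10) = 1.581. df = 9, critical t = ±1.833. Fail to reject H₀.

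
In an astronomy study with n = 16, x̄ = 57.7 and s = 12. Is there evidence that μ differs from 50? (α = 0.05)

t = (x̄ - μ₀)/(s/√n) = (57.7 - 50)/(12/√16) = 2.567. df = 15, critical t = ±2.131. Reject H₀.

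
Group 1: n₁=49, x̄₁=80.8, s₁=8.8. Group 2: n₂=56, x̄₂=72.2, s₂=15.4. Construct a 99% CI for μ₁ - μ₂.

Difference = 8.6. SE = √(8.8²/49 + 15.4²/56) = 2.412. CI = (2.39, 14.81)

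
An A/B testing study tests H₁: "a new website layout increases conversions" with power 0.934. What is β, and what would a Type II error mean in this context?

β = 1 - power = 1 - 0.934 = 0.066. A Type II error is failing to reject H₀ when H₀ is false (false negative) — here, failing to conclude that a new website layout increases conversions when in fact it is true. Consequence: discarding a layout that would have improved conversions — lost revenue.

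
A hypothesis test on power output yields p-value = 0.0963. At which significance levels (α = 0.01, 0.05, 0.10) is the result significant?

p = 0.0963. Significant at: α = 0.1.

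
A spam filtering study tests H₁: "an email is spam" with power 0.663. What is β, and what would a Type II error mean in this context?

β = 1 - power = 1 - 0.663 = 0.337. A Type II error is failing to reject H₀ when H₀ is false (false negative) — here, failing to conclude that an email is spam when in fact it is true. Consequence: a spam email lands in the inbox.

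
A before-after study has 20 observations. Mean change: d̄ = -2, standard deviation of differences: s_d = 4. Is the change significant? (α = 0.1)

t = d̄/(s_d/√n) = -2/(4/√20) = -2.236. df = 19, critical t = ±1.729. Reject H₀.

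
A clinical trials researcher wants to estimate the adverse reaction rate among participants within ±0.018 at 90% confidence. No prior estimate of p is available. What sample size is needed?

Conservative approach: use p = 0.5 (maximizes p(1-p) = 0.25). n = z²(0.25)/E² = 1.645²×0.25/0.018² = 2088.0 → n = 2088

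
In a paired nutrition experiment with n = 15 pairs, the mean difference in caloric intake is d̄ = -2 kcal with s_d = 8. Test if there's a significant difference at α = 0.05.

t = d̄/(s_d/√n) = -2/(8/√15) = -0.968. df = 14, critical t = ±2.145. Fail to reject H₀.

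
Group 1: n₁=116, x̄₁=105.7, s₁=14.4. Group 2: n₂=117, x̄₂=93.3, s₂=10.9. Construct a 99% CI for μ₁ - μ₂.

Difference = 12.4. SE = √(14.4²/116 + 10.9²/117) = 1.674. CI = (8.09, 16.71)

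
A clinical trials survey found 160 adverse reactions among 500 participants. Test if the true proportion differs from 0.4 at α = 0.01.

p̂ = 0.32, p₀ = 0.4. z = (p̂ - p₀)/√(p₀(1-p₀)/n) = -3.651. Critical: ±2.576. Reject H₀.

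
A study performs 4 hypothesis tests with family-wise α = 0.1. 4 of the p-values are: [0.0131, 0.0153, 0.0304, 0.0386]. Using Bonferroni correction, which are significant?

Bonferroni α = 0.1/4 = 0.025. Significant p-values: [0.0131, 0.0153]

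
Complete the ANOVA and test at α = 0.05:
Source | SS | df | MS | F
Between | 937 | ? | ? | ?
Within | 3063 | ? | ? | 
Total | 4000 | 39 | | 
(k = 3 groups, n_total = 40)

df_between = 2, df_within = 37. MS_between = 468.5, MS_within = 82.78. F = 5.659, F_crit ≈ 3.252. Reject H₀.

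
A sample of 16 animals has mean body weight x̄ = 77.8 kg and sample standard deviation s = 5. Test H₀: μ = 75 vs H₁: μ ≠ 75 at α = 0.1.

t = (x̄ - μ₀)/(s/√n) = (77.8 - 75)/(5/√16) = 2.24. df = 15, critical t = ±1.753. Reject H₀.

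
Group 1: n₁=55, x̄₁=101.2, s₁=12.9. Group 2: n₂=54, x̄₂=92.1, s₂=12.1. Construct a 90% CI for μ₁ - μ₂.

Difference = 9.1. SE = √(12.9²/55 + 12.1²/54) = 2.395. CI = (5.16, 13.04)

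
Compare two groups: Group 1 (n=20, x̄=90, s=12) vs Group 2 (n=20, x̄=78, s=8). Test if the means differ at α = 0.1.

Pooled sp = 10.2. t = 3.721, df = 38. Critical t = ±1.686. Reject H₀.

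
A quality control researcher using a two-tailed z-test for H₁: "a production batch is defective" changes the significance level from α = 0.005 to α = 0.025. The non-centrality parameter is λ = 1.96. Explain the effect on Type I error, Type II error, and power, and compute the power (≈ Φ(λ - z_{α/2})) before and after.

Increasing α from 0.005 to 0.025:
• Type I error rate increases (α is the Type I rate by definition).
• Critical value moves from z_{α/2} = 2.807 to 2.241, so power = Φ(λ - z_{α/2}) goes from Φ(1.96 - 2.807) = 0.198 to Φ(1.96 - 2.241) = 0.389.
• Type II error rate β = 1 - power therefore decreases (0.802 → 0.611).
Appropriate when false negatives are costly — here, shipping a defective batch — faulty products reach customers.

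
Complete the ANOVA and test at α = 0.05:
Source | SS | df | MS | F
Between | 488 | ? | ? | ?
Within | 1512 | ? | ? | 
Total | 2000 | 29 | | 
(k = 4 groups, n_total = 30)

df_between = 3, df_within = 26. MS_between = 162.67, MS_within = 58.15. F = 2.797, F_crit ≈ 2.975. Fail to reject H₀.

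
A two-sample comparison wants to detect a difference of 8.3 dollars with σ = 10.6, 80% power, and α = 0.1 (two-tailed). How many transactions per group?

n per group = 2(z_α/2 + z_β)²σ²/d² = 2×(1.645 + 0.84)²×10.6²/8.3² = 20.1 → n = 21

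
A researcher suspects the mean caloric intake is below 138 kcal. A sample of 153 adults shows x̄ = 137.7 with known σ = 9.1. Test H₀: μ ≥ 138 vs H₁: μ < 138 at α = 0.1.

z = -0.408. Critical value: -1.28. Fail to reject H₀.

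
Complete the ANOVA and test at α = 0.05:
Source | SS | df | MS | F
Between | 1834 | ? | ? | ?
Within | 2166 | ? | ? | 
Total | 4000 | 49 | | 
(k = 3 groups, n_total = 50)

df_between = 2, df_within = 47. MS_between = 917.0, MS_within = 46.09. F = 19.898, F_crit ≈ 3.195. Reject H₀.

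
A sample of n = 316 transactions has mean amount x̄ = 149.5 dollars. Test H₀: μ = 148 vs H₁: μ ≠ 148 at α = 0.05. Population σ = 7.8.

z = (x̄ - μ₀)/(σ/√n) = (149.5 - 148)/(7.8/√316) = 3.419. Critical value: ±1.96. Since |3.419| > 1.96, Reject H₀.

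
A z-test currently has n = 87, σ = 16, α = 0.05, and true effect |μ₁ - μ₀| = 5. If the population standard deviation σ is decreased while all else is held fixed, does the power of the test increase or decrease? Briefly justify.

Power increases: a smaller σ shrinks the standard error σ/√n, moving the sampling distribution under H₁ further from the critical value.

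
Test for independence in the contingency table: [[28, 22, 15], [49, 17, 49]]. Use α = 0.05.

χ² = 11.423. df = 2, critical = 5.991. Reject H₀. Variables are dependent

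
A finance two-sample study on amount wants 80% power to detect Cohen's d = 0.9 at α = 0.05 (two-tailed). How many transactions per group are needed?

z_{α/2} = 1.96, z_β = Φ⁻¹(0.8) = 0.842. For large effect (d = 0.9): n per group = 2(z_{α/2} + z_β)²/d² = 2(1.96 + 0.842)²/0.9² = 19.4 → 20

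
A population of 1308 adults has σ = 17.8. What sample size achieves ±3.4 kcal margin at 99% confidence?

Without FPC: n₀ = (2.576×17.8/3.4)² = 181.875. With FPC: n = n₀N/(n₀+N-1) = 159.8 → n = 160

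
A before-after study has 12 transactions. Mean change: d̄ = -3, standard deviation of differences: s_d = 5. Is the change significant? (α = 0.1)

t = d̄/(s_d/√n) = -3/(5/√12) = -2.078. df = 11, critical t = ±1.796. Reject H₀.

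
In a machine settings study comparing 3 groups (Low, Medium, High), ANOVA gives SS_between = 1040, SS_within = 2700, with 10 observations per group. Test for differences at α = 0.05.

df_between = 2, df_within = 27. F = MS_between/MS_within = 520.0/100.0 = 5.2. F_crit ≈ 3.354. Reject H₀. At least one mean differs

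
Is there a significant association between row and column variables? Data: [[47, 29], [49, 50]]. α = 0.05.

χ² = 2.647. df = 1, critical = 3.841. Fail to reject H₀. No evidence of dependence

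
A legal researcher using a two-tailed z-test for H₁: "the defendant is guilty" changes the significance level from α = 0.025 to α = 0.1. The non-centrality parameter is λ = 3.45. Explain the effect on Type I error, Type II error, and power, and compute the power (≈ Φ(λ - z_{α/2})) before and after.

Increasing α from 0.025 to 0.1:
• Type I error rate increases (α is the Type I rate by definition).
• Critical value moves from z_{α/2} = 2.241 to 1.645, so power = Φ(λ - z_{α/2}) goes from Φ(3.45 - 2.241) = 0.887 to Φ(3.45 - 1.645) = 0.964.
• Type II error rate β = 1 - power therefore decreases (0.113 → 0.036).
Appropriate when false negatives are costly — here, acquitting a guilty person.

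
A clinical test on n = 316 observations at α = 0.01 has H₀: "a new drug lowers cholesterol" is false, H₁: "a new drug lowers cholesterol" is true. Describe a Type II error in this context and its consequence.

Type II error: failing to reject H₀ when it is false — concluding that a new drug lowers cholesterol is not supported when in fact it is. Consequence: shelving an effective drug — patients miss out on a treatment that would have helped.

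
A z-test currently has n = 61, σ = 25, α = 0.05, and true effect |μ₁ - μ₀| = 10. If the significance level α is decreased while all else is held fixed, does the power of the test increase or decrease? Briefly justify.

Power decreases: a smaller α raises the critical value, so less of the H₁ sampling distribution falls in the rejection region.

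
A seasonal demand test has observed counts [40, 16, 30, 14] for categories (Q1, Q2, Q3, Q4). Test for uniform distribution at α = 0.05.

Expected = 25 each. χ² = Σ(O-E)²/E = 18.08. df = 3, critical value = 7.815. Reject H₀.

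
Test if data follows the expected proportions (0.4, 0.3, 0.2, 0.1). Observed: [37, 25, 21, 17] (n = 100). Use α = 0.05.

Expected: [40.0, 30.0, 20.0, 10.0]. χ² = 6.008. df = 3, critical = 7.815. Fail to reject H₀.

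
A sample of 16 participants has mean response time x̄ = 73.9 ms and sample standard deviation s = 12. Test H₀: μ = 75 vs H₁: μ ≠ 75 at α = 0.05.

t = (x̄ - μ₀)/(s/√n) = (73.9 - 75)/(12/√16) = -0.367. df = 15, critical t = ±2.131. Fail to reject H₀.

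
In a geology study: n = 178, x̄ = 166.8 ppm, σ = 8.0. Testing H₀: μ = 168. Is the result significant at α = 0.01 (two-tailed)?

z = (166.8 - 168)/(8.0/√178) = -2.001. Since |z| ≤ 2.576, not significant at α = 0.01.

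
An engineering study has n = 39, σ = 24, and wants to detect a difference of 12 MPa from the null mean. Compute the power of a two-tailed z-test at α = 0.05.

SE = σ/√n = 24/√39 = 3.843. Non-centrality λ = d/SE = 12/3.843 = 3.122. Power ≈ Φ(λ - z_{α/2}) = Φ(3.122 - 1.96) = Φ(1.162) = 0.877.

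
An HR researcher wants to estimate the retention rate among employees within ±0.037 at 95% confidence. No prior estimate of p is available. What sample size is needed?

Conservative approach: use p = 0.5 (maximizes p(1-p) = 0.25). n = z²(0.25)/E² = 1.96²×0.25/0.037² = 701.5 → n = 702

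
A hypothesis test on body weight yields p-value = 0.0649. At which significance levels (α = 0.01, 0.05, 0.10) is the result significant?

p = 0.0649. Significant at: α = 0.1.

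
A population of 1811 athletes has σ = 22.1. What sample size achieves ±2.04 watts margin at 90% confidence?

Without FPC: n₀ = (1.645×22.1/2.04)² = 317.582. With FPC: n = n₀N/(n₀+N-1) = 270.3 → n = 271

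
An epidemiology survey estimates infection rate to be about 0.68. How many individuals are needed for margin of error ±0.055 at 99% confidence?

n = z²p(1-p)/E² = 2.576²×0.68×0.32/0.055² = 477.3 → n = 478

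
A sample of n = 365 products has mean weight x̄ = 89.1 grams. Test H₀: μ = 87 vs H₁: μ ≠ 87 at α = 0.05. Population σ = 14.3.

z = (x̄ - μ₀)/(σ/√n) = (89.1 - 87)/(14.3/√365) = 2.806. Critical value: ±1.96. Since |2.806| > 1.96, Reject H₀.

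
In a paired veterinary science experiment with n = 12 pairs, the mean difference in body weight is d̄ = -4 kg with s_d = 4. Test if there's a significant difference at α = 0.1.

t = d̄/(s_d/√n) = -4/(4/√12) = -3.464. df = 11, critical t = ±1.796. Reject H₀.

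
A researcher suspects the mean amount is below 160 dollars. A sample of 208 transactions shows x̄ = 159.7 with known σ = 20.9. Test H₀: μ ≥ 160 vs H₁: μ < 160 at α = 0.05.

z = -0.207. Critical value: -1.645. Fail to reject H₀.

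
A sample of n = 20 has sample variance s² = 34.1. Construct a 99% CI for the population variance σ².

df = 19. χ²_{0.005} = 38.582, χ²_{0.995} = 6.844. CI for σ² = ((n-1)s²/χ²_{α/2}, (n-1)s²/χ²_{1-α/2}) = (19·34.1/38.582, 19·34.1/6.844) = (16.79, 94.67)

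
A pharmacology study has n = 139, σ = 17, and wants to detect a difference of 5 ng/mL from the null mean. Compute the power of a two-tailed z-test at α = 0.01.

SE = σ/√n = 17/√139 = 1.442. Non-centrality λ = d/SE = 5/1.442 = 3.468. Power ≈ Φ(λ - z_{α/2}) = Φ(3.468 - 2.576) = Φ(0.892) = 0.814.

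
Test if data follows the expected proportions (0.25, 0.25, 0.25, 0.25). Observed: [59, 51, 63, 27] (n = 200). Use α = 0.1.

Expected: [50.0, 50.0, 50.0, 50.0]. χ² = 15.6. df = 3, critical = 6.251. Reject H₀.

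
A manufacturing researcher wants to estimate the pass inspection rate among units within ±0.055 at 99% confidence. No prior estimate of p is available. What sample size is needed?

Conservative approach: use p = 0.5 (maximizes p(1-p) = 0.25). n = z²(0.25)/E² = 2.576²×0.25/0.055² = 548.4 → n = 549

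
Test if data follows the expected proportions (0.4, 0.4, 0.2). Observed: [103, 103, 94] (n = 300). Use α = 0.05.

Expected: [120.0, 120.0, 60.0]. χ² = 24.083. df = 2, critical = 5.991. Reject H₀.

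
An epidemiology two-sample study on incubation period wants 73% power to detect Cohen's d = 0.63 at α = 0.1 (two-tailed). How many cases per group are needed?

z_{α/2} = 1.645, z_β = Φ⁻¹(0.73) = 0.613. For medium effect (d = 0.63): n per group = 2(z_{α/2} + z_β)²/d² = 2(1.645 + 0.613)²/0.63² = 25.7 → 26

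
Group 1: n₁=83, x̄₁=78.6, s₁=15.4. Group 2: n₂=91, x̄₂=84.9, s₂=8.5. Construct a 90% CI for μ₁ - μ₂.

Difference = -6.3. SE = √(15.4²/83 + 8.5²/91) = 1.911. CI = (-9.44, -3.16)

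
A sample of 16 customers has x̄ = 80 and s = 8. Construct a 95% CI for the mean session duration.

CI = x̄ ± t*(s/√n) = 80 ± 2.131(8/√16) = (75.74, 84.26)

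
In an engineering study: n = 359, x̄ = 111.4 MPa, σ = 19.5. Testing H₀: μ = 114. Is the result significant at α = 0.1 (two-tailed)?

z = (111.4 - 114)/(19.5/√359) = -2.526. Since |z| > 1.645, significant at α = 0.1.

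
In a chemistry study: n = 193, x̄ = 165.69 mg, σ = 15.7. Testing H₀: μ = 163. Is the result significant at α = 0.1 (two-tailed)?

z = (165.69 - 163)/(15.7/√193) = 2.38. Since |z| > 1.645, significant at α = 0.1.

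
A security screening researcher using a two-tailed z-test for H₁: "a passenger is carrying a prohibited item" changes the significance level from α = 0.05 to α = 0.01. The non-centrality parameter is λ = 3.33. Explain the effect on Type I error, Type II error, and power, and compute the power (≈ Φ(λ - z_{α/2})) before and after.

Decreasing α from 0.05 to 0.01:
• Type I error rate decreases (α is the Type I rate by definition).
• Critical value moves from z_{α/2} = 1.96 to 2.576, so power = Φ(λ - z_{α/2}) goes from Φ(3.33 - 1.96) = 0.915 to Φ(3.33 - 2.576) = 0.775.
• Type II error rate β = 1 - power therefore increases (0.085 → 0.225).
Appropriate when false positives are costly — here, detaining an innocent passenger — delay and inconvenience.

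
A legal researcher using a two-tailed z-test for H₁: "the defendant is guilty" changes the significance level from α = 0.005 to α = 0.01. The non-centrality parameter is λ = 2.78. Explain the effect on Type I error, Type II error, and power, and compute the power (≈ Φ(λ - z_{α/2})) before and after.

Increasing α from 0.005 to 0.01:
• Type I error rate increases (α is the Type I rate by definition).
• Critical value moves from z_{α/2} = 2.807 to 2.576, so power = Φ(λ - z_{α/2}) goes from Φ(2.78 - 2.807) = 0.489 to Φ(2.78 - 2.576) = 0.581.
• Type II error rate β = 1 - power therefore decreases (0.511 → 0.419).
Appropriate when false negatives are costly — here, acquitting a guilty person.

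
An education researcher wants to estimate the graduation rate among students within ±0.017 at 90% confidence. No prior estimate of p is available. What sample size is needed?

Conservative approach: use p = 0.5 (maximizes p(1-p) = 0.25). n = z²(0.25)/E² = 1.645²×0.25/0.017² = 2340.9 → n = 2341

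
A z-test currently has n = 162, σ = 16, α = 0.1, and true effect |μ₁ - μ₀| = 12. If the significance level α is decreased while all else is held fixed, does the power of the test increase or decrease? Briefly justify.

Power decreases: a smaller α raises the critical value, so less of the H₁ sampling distribution falls in the rejection region.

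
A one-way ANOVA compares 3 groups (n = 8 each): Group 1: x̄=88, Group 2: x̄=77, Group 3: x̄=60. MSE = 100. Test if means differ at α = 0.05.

Grand mean = 75.0. SS_between = 3184.0, MS_between = 1592.0. F = 15.92, F_crit ≈ 3.467. Reject H₀.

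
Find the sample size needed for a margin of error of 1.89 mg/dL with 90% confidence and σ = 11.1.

n = (z*σ/E)² = (1.645×11.1/1.89)² = 93.3 → n = 94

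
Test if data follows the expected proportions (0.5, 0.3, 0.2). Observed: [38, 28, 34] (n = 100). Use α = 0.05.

Expected: [50.0, 30.0, 20.0]. χ² = 12.813. df = 2, critical = 5.991. Reject H₀.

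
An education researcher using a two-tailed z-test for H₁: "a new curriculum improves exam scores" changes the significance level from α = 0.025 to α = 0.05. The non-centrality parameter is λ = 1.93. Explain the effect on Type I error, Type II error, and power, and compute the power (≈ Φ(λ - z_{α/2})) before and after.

Increasing α from 0.025 to 0.05:
• Type I error rate increases (α is the Type I rate by definition).
• Critical value moves from z_{α/2} = 2.241 to 1.96, so power = Φ(λ - z_{α/2}) goes from Φ(1.93 - 2.241) = 0.378 to Φ(1.93 - 1.96) = 0.488.
• Type II error rate β = 1 - power therefore decreases (0.622 → 0.512).
Appropriate when false negatives are costly — here, keeping the old curriculum when the new one would have helped students.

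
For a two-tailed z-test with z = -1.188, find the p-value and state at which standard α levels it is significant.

p = 2·P(Z > |-1.188|) = 2·(1 - Φ(1.188)) ≈ 0.2348. Not significant at any standard level.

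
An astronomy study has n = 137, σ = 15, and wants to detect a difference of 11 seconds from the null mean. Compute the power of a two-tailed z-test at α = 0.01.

SE = σ/√n = 15/√137 = 1.282. Non-centrality λ = d/SE = 11/1.282 = 8.583. Power ≈ Φ(λ - z_{α/2}) = Φ(8.583 - 2.576) = Φ(6.007) = 1.0.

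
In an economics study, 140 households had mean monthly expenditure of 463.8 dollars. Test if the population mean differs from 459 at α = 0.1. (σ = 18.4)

z = (x̄ - μ₀)/(σ/√n) = (463.8 - 459)/(18.4/√140) = 3.087. Critical value: ±1.645. Since |3.087| > 1.645, Reject H₀.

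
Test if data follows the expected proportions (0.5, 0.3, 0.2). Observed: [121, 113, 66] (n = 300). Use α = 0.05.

Expected: [150.0, 90.0, 60.0]. χ² = 12.084. df = 2, critical = 5.991. Reject H₀.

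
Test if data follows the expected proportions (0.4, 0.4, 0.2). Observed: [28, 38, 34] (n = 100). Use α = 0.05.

Expected: [40.0, 40.0, 20.0]. χ² = 13.5. df = 2, critical = 5.991. Reject H₀.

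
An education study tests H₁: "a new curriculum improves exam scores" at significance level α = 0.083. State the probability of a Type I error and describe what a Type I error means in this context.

P(Type I error) = α = 0.083. A Type I error is rejecting H₀ when H₀ is actually true (false positive) — here, concluding that a new curriculum improves exam scores when in fact this is not the case. Consequence: adopting a curriculum that gives no real benefit — disruption for nothing.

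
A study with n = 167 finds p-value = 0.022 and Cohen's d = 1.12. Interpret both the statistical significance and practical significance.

Statistically significant (p = 0.022 < 0.05). Cohen's d = 1.12 indicates a large effect size. Both statistical and practical significance should be considered.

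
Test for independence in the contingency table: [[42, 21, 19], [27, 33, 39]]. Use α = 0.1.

χ² = 11.327. df = 2, critical = 4.605. Reject H₀. Variables are dependent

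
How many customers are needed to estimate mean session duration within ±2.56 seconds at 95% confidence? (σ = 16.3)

n = (z*σ/E)² = (1.96×16.3/2.56)² = 155.7 → n = 156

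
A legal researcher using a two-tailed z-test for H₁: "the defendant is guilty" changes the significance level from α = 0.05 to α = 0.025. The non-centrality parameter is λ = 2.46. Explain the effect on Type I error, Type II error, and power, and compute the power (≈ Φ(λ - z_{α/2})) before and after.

Decreasing α from 0.05 to 0.025:
• Type I error rate decreases (α is the Type I rate by definition).
• Critical value moves from z_{α/2} = 1.96 to 2.241, so power = Φ(λ - z_{α/2}) goes from Φ(2.46 - 1.96) = 0.691 to Φ(2.46 - 2.241) = 0.587.
• Type II error rate β = 1 - power therefore increases (0.309 → 0.413).
Appropriate when false positives are costly — here, convicting an innocent person.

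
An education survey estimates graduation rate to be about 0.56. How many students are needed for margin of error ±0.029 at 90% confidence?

n = z²p(1-p)/E² = 1.645²×0.56×0.44/0.029² = 792.8 → n = 793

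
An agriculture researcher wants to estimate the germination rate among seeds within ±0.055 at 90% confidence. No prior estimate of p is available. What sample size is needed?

Conservative approach: use p = 0.5 (maximizes p(1-p) = 0.25). n = z²(0.25)/E² = 1.645²×0.25/0.055² = 223.6 → n = 224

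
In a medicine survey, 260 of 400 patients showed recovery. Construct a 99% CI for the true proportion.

p̂ = 0.65. CI = p̂ ± z*√(p̂(1-p̂)/n) = (0.589, 0.711)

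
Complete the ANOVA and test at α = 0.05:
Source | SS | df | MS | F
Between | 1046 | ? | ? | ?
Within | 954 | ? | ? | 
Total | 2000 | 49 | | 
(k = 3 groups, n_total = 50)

df_between = 2, df_within = 47. MS_between = 523.0, MS_within = 20.3. F = 25.766, F_crit ≈ 3.195. Reject H₀.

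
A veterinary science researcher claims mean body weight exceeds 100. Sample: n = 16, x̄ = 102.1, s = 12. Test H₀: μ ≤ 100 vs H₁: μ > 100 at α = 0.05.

t = (102.1 - 100)/(12/√16) = 0.7, df = 15. Critical t = 1.753. Fail to reject H₀.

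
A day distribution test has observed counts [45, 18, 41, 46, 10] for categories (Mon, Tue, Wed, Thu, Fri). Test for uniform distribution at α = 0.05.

Expected = 32 each. χ² = Σ(O-E)²/E = 35.188. df = 4, critical value = 9.488. Reject H₀.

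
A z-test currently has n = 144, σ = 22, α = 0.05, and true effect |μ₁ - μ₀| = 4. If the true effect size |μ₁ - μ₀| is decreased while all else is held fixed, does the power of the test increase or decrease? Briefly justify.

Power decreases: a smaller true effect decreases the non-centrality λ = |μ₁ - μ₀|/(σ/√n).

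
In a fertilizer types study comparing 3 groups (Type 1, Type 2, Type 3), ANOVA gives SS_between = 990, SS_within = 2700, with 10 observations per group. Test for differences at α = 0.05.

df_between = 2, df_within = 27. F = MS_between/MS_within = 495.0/100.0 = 4.95. F_crit ≈ 3.354. Reject H₀. At least one mean differs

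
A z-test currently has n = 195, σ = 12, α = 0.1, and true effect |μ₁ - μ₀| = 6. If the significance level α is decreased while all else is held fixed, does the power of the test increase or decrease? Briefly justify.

Power decreases: a smaller α raises the critical value, so less of the H₁ sampling distribution falls in the rejection region.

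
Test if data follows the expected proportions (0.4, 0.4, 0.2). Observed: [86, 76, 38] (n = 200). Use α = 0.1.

Expected: [80.0, 80.0, 40.0]. χ² = 0.75. df = 2, critical = 4.605. Fail to reject H₀.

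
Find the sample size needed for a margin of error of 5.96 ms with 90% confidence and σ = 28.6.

n = (z*σ/E)² = (1.645×28.6/5.96)² = 62.3 → n = 63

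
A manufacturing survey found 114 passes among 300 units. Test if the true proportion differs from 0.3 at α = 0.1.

p̂ = 0.38, p₀ = 0.3. z = (p̂ - p₀)/√(p₀(1-p₀)/n) = 3.024. Critical: ±1.645. Reject H₀.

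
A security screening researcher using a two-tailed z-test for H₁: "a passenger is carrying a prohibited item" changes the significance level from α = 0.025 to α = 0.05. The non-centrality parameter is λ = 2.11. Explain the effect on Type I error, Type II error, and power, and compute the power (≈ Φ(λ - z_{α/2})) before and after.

Increasing α from 0.025 to 0.05:
• Type I error rate increases (α is the Type I rate by definition).
• Critical value moves from z_{α/2} = 2.241 to 1.96, so power = Φ(λ - z_{α/2}) goes from Φ(2.11 - 2.241) = 0.448 to Φ(2.11 - 1.96) = 0.56.
• Type II error rate β = 1 - power therefore decreases (0.552 → 0.44).
Appropriate when false negatives are costly — here, letting a prohibited item through — security breach.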